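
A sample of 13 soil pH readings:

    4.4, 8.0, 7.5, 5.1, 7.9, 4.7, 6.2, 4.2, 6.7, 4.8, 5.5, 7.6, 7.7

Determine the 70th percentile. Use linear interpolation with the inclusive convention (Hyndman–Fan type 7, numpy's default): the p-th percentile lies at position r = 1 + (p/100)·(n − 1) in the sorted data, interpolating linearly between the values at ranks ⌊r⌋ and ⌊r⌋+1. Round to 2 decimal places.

Sorted: 4.2, 4.4, 4.7, 4.8, 5.1, 5.5, 6.2, 6.7, 7.5, 7.6, 7.7, 7.9, 8.0.
n = 13.
r = 1 + (70/100)·(13 − 1) = 1 + 8.4 = 9.4.
Rank 9 is 7.5 and rank 10 is 7.6.
Interpolate: 7.5 + 0.4·(7.6 − 7.5) = 7.5 + 0.4·0.1 = 7.54.

7.54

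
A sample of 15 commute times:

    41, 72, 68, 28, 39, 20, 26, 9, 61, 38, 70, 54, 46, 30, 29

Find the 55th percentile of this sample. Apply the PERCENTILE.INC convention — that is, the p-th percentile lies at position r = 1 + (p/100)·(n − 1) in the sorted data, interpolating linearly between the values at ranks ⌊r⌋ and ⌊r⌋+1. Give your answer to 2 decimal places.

Sorted: 9, 20, 26, 28, 29, 30, 38, 39, 41, 46, 54, 61, 68, 70, 72.
n = 15.
r = 1 + (55/100)·(15 − 1) = 1 + 7.7 = 8.7.
Rank 8 is 39 and rank 9 is 41.
Interpolate: 39 + 0.7·(41 − 39) = 39 + 0.7·2 = 40.4.

40.40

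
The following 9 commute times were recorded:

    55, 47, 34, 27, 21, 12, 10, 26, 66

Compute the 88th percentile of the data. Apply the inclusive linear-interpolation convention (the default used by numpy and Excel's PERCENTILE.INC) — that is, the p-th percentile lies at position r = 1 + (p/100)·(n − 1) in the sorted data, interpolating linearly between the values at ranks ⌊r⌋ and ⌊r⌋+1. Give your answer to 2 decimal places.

55.44

Sorted: 10, 12, 21, 26, 27, 34, 47, 55, 66.
n = 9.
r = 1 + (88/100)·(9 − 1) = 1 + 7.04 = 8.04.
Rank 8 is 55 and rank 9 is 66.
Interpolate: 55 + 0.04·(66 − 55) = 55 + 0.04·11 = 55.44.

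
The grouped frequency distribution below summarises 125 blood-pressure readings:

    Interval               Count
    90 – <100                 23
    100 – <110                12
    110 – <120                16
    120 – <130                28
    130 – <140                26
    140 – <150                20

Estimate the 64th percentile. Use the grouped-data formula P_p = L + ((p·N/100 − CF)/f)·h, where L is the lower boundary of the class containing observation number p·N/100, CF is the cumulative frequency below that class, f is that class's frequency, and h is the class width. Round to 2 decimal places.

130.38

N = 125; target position k = 64/100 · 125 = 80.
Cumulative frequencies: 23, 35, 51, 79, 105, 125.
Observation 80 falls in the class 130 – <140.
L = 130, CF = 79, f = 26, h = 10.
P64 = 130 + ((80 − 79)/26)·10 = 130 + 0.384615 = 130.385.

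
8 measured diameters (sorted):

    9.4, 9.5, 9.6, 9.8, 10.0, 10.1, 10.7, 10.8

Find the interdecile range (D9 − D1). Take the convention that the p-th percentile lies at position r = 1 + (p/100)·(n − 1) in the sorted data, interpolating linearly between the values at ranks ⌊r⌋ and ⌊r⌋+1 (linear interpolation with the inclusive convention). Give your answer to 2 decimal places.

n = 8.
P10: r = 1.7; ranks 1–2 are 9.4, 9.5; interpolating gives 9.47.
P90: r = 7.3; ranks 7–8 are 10.7, 10.8; interpolating gives 10.73.
Difference: 10.73 − 9.47 = 1.26.

1.26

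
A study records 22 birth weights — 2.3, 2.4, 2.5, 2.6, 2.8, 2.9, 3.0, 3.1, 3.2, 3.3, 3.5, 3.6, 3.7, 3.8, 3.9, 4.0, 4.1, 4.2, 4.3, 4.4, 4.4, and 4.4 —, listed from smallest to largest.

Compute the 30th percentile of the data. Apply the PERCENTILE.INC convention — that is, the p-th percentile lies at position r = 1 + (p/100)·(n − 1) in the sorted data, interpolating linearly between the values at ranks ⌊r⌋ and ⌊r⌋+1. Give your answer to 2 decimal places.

n = 22.
r = 1 + (30/100)·(22 − 1) = 1 + 6.3 = 7.3.
Rank 7 is 3.0 and rank 8 is 3.1.
Interpolate: 3.0 + 0.3·(3.1 − 3.0) = 3.0 + 0.3·0.1 = 3.03.

3.03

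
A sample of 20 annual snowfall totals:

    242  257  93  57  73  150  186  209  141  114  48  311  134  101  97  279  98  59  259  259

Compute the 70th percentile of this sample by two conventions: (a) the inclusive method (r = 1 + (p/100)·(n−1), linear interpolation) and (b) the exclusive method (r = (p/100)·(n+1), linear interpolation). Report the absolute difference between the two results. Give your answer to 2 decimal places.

Sorted: 48, 57, 59, 73, 93, 97, 98, 101, 114, 134, 141, 150, 186, 209, 242, 257, 259, 259, 279, 311.
n = 20.
(a) r = 14.3; between ranks 14 (209) and 15 (242): 218.9.
(b) r = 14.7; between ranks 14 (209) and 15 (242): 232.1.
|218.9 − 232.1| = 13.2.

13.20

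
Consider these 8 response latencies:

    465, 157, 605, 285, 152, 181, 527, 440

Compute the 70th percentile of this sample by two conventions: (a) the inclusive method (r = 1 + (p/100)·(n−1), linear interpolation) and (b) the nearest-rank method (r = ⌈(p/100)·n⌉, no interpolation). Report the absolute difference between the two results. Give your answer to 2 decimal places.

2.50

Sorted: 152, 157, 181, 285, 440, 465, 527, 605.
n = 8.
(a) r = 5.9; between ranks 5 (440) and 6 (465): 462.5.
(b) the nearest-rank method: rank 6 → 465.
|462.5 − 465| = 2.5.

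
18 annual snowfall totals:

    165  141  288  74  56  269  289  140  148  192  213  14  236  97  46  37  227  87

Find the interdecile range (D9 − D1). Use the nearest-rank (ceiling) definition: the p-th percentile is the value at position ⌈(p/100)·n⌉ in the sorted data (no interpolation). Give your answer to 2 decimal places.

251.00

Sorted: 14, 37, 46, 56, 74, 87, 97, 140, 141, 148, 165, 192, 213, 227, 236, 269, 288, 289.
n = 18.
P10: rank ⌈10/100·18⌉ = 2 → 37.
P90: rank ⌈90/100·18⌉ = 17 → 288.
Difference: 288 − 37 = 251.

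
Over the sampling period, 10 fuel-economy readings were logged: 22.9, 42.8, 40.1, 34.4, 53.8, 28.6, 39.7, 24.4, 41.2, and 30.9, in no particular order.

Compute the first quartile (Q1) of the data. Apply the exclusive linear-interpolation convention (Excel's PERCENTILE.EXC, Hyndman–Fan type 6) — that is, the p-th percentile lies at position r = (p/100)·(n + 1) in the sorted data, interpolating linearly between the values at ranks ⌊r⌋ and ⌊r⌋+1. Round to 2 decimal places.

27.55

Sorted: 22.9, 24.4, 28.6, 30.9, 34.4, 39.7, 40.1, 41.2, 42.8, 53.8.
n = 10.
r = (25/100)·(10 + 1) = 2.75.
Rank 2 is 24.4 and rank 3 is 28.6.
Interpolate: 24.4 + 0.75·(28.6 − 24.4) = 24.4 + 0.75·4.2 = 27.55.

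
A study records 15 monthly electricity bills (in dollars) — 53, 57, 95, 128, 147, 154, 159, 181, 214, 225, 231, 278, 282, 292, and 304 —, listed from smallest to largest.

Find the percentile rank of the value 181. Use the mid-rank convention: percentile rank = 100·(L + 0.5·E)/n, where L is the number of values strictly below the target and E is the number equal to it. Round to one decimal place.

Count below 181: L = 7; count equal: E = 1; n = 15.
Percentile rank = 100·(7 + 0.5·1)/15 = 100·7.5/15 = 50.

50.0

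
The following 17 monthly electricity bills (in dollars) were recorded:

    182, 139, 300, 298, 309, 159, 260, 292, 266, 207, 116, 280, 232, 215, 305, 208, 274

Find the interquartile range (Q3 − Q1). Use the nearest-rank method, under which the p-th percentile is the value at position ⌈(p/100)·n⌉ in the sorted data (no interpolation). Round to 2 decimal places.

Sorted: 116, 139, 159, 182, 207, 208, 215, 232, 260, 266, 274, 280, 292, 298, 300, 305, 309.
n = 17.
P25: rank ⌈25/100·17⌉ = 5 → 207.
P75: rank ⌈75/100·17⌉ = 13 → 292.
Difference: 292 − 207 = 85.

85.00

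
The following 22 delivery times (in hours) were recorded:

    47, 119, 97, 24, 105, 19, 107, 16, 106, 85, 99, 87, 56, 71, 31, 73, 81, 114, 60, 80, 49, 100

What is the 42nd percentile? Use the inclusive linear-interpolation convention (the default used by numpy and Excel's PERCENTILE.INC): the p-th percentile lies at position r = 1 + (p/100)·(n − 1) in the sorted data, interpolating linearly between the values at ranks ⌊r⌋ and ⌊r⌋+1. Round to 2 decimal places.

Sorted: 16, 19, 24, 31, 47, 49, 56, 60, 71, 73, 80, 81, 85, 87, 97, 99, 100, 105, 106, 107, 114, 119.
n = 22.
r = 1 + (42/100)·(22 − 1) = 1 + 8.82 = 9.82.
Rank 9 is 71 and rank 10 is 73.
Interpolate: 71 + 0.82·(73 − 71) = 71 + 0.82·2 = 72.64.

72.64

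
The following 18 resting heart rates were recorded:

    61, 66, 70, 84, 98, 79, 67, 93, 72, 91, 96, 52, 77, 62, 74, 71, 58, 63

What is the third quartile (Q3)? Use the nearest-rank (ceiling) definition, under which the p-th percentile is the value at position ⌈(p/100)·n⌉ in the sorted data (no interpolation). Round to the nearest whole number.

84

Sorted: 52, 58, 61, 62, 63, 66, 67, 70, 71, 72, 74, 77, 79, 84, 91, 93, 96, 98.
n = 18.
Position = ⌈75/100 · 18⌉ = ⌈13.5⌉ = 14.
The value at rank 14 is 84.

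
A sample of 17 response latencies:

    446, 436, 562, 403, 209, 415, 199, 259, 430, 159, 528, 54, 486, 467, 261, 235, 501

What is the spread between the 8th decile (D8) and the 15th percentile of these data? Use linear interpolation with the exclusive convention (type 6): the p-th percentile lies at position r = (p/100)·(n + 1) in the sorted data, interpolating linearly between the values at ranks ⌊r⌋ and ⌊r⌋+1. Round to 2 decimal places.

305.00

Sorted: 54, 159, 199, 209, 235, 259, 261, 403, 415, 430, 436, 446, 467, 486, 501, 528, 562.
n = 17.
P15: r = 2.7; ranks 2–3 are 159, 199; interpolating gives 187.
P80: r = 14.4; ranks 14–15 are 486, 501; interpolating gives 492.
Difference: 492 − 187 = 305.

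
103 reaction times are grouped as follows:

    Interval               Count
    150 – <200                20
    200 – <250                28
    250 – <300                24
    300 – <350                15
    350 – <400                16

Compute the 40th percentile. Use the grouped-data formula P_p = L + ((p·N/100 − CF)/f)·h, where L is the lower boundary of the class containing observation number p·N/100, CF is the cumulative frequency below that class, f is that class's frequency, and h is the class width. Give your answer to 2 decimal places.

N = 103; target position k = 40/100 · 103 = 41.2.
Cumulative frequencies: 20, 48, 72, 87, 103.
Observation 41.2 falls in the class 200 – <250.
L = 200, CF = 20, f = 28, h = 50.
P40 = 200 + ((41.2 − 20)/28)·50 = 200 + 37.8571 = 237.857.

237.86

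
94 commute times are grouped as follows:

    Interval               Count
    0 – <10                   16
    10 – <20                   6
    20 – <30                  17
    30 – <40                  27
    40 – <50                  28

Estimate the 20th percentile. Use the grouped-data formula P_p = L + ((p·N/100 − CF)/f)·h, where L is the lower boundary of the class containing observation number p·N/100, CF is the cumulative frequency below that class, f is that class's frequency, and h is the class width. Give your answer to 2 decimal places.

N = 94; target position k = 20/100 · 94 = 18.8.
Cumulative frequencies: 16, 22, 39, 66, 94.
Observation 18.8 falls in the class 10 – <20.
L = 10, CF = 16, f = 6, h = 10.
P20 = 10 + ((18.8 − 16)/6)·10 = 10 + 4.66667 = 14.6667.

14.67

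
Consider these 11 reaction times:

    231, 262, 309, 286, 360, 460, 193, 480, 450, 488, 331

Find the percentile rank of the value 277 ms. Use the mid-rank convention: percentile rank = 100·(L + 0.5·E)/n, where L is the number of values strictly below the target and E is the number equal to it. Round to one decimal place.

27.3

Sorted: 193, 231, 262, 286, 309, 331, 360, 450, 460, 480, 488.
Count below 277: L = 3; count equal: E = 0; n = 11.
Percentile rank = 100·(3 + 0.5·0)/11 = 100·3/11 = 27.27.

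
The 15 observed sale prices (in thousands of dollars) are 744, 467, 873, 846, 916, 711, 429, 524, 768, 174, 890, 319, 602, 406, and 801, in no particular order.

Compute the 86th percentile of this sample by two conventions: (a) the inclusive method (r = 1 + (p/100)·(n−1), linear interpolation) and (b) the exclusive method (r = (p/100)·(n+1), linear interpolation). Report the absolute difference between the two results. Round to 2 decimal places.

Sorted: 174, 319, 406, 429, 467, 524, 602, 711, 744, 768, 801, 846, 873, 890, 916.
n = 15.
(a) r = 13.04; between ranks 13 (873) and 14 (890): 873.68.
(b) r = 13.76; between ranks 13 (873) and 14 (890): 885.92.
|873.68 − 885.92| = 12.24.

12.24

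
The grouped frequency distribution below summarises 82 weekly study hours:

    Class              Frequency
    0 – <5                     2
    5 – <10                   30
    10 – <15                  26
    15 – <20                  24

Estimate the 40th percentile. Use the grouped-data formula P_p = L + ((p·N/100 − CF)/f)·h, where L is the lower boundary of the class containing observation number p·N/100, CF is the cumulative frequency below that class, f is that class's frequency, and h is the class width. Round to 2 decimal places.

N = 82; target position k = 40/100 · 82 = 32.8.
Cumulative frequencies: 2, 32, 58, 82.
Observation 32.8 falls in the class 10 – <15.
L = 10, CF = 32, f = 26, h = 5.
P40 = 10 + ((32.8 − 32)/26)·5 = 10 + 0.153846 = 10.1538.

10.15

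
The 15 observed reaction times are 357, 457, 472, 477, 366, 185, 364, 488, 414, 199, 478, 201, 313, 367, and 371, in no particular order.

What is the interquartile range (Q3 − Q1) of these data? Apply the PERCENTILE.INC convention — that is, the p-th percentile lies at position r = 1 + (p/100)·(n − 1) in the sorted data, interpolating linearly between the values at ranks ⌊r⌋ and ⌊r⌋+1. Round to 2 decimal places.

129.50

Sorted: 185, 199, 201, 313, 357, 364, 366, 367, 371, 414, 457, 472, 477, 478, 488.
n = 15.
P25: r = 4.5; ranks 4–5 are 313, 357; interpolating gives 335.
P75: r = 11.5; ranks 11–12 are 457, 472; interpolating gives 464.5.
Difference: 464.5 − 335 = 129.5.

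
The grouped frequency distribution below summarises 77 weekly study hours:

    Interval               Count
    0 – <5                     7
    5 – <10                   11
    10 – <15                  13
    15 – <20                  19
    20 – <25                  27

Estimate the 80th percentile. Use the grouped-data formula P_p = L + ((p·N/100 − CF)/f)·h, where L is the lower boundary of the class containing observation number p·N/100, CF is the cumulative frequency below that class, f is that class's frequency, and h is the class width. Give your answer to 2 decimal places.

N = 77; target position k = 80/100 · 77 = 61.6.
Cumulative frequencies: 7, 18, 31, 50, 77.
Observation 61.6 falls in the class 20 – <25.
L = 20, CF = 50, f = 27, h = 5.
P80 = 20 + ((61.6 − 50)/27)·5 = 20 + 2.14815 = 22.1481.

22.15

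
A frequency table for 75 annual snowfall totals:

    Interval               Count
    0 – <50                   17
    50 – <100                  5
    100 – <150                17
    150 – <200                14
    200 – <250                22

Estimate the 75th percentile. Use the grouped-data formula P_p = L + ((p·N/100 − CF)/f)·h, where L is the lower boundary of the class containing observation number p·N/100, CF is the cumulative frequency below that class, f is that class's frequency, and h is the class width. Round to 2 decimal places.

N = 75; target position k = 75/100 · 75 = 56.25.
Cumulative frequencies: 17, 22, 39, 53, 75.
Observation 56.25 falls in the class 200 – <250.
L = 200, CF = 53, f = 22, h = 50.
P75 = 200 + ((56.25 − 53)/22)·50 = 200 + 7.38636 = 207.386.

207.39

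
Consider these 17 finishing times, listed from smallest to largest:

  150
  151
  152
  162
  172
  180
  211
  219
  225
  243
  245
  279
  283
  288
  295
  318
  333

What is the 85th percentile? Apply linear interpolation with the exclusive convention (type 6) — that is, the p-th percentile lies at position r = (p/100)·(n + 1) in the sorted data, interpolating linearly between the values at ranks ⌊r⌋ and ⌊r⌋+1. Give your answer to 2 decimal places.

n = 17.
r = (85/100)·(17 + 1) = 15.3.
Rank 15 is 295 and rank 16 is 318.
Interpolate: 295 + 0.3·(318 − 295) = 295 + 0.3·23 = 301.9.

301.90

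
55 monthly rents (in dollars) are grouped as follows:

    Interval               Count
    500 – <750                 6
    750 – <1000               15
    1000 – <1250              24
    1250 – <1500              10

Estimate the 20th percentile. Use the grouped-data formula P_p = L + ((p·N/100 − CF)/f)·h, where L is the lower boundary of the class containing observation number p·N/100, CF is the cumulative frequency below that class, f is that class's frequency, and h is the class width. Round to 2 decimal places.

N = 55; target position k = 20/100 · 55 = 11.
Cumulative frequencies: 6, 21, 45, 55.
Observation 11 falls in the class 750 – <1000.
L = 750, CF = 6, f = 15, h = 250.
P20 = 750 + ((11 − 6)/15)·250 = 750 + 83.3333 = 833.333.

833.33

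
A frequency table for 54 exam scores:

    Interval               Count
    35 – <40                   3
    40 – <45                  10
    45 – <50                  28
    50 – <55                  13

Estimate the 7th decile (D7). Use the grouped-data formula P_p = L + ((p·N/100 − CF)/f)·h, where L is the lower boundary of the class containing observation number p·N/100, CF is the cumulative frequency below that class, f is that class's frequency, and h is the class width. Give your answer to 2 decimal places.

49.43

N = 54; target position k = 70/100 · 54 = 37.8.
Cumulative frequencies: 3, 13, 41, 54.
Observation 37.8 falls in the class 45 – <50.
L = 45, CF = 13, f = 28, h = 5.
P70 = 45 + ((37.8 − 13)/28)·5 = 45 + 4.42857 = 49.4286.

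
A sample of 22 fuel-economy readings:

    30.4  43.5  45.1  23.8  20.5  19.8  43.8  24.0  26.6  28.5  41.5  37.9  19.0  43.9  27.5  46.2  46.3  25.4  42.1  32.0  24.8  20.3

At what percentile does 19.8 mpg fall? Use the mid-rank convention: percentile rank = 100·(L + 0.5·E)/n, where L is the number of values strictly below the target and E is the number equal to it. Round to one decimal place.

6.8

Sorted: 19.0, 19.8, 20.3, 20.5, 23.8, 24.0, 24.8, 25.4, 26.6, 27.5, 28.5, 30.4, 32.0, 37.9, 41.5, 42.1, 43.5, 43.8, 43.9, 45.1, 46.2, 46.3.
Count below 19.8: L = 1; count equal: E = 1; n = 22.
Percentile rank = 100·(1 + 0.5·1)/22 = 100·1.5/22 = 6.818.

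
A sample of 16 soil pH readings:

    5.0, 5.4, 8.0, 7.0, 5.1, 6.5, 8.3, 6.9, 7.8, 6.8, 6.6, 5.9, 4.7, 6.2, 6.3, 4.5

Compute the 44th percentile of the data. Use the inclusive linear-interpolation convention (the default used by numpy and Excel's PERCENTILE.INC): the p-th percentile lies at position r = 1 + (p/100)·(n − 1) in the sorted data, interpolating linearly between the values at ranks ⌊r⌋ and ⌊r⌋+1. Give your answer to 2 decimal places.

Sorted: 4.5, 4.7, 5.0, 5.1, 5.4, 5.9, 6.2, 6.3, 6.5, 6.6, 6.8, 6.9, 7.0, 7.8, 8.0, 8.3.
n = 16.
r = 1 + (44/100)·(16 − 1) = 1 + 6.6 = 7.6.
Rank 7 is 6.2 and rank 8 is 6.3.
Interpolate: 6.2 + 0.6·(6.3 − 6.2) = 6.2 + 0.6·0.1 = 6.26.

6.26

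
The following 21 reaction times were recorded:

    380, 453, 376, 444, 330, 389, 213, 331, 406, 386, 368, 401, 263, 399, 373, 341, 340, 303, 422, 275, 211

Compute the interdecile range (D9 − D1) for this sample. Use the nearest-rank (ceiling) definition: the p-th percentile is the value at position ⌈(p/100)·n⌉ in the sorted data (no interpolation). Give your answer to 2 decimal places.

159.00

Sorted: 211, 213, 263, 275, 303, 330, 331, 340, 341, 368, 373, 376, 380, 386, 389, 399, 401, 406, 422, 444, 453.
n = 21.
P10: rank ⌈10/100·21⌉ = 3 → 263.
P90: rank ⌈90/100·21⌉ = 19 → 422.
Difference: 422 − 263 = 159.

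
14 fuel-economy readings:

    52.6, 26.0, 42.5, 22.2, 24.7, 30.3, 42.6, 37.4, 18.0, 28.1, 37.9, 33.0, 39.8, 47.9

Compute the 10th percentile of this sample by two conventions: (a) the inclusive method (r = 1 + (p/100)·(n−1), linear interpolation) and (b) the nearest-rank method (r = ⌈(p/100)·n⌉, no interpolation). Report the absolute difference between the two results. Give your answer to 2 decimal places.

Sorted: 18.0, 22.2, 24.7, 26.0, 28.1, 30.3, 33.0, 37.4, 37.9, 39.8, 42.5, 42.6, 47.9, 52.6.
n = 14.
(a) r = 2.3; between ranks 2 (22.2) and 3 (24.7): 22.95.
(b) the nearest-rank method: rank 2 → 22.2.
|22.95 − 22.2| = 0.75.

0.75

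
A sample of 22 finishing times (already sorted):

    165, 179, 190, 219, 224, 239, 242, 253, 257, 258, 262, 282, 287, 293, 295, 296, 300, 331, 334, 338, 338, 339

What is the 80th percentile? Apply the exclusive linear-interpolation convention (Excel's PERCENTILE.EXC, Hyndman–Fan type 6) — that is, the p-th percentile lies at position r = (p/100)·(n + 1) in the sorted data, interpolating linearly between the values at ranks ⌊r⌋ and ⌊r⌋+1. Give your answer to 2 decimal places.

332.20

n = 22.
r = (80/100)·(22 + 1) = 18.4.
Rank 18 is 331 and rank 19 is 334.
Interpolate: 331 + 0.4·(334 − 331) = 331 + 0.4·3 = 332.2.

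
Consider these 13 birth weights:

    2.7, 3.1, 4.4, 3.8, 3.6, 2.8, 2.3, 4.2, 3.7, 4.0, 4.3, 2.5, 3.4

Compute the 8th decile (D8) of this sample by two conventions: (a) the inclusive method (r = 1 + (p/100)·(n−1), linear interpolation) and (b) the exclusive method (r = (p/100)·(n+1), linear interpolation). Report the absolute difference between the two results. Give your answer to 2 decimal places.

0.10

Sorted: 2.3, 2.5, 2.7, 2.8, 3.1, 3.4, 3.6, 3.7, 3.8, 4.0, 4.2, 4.3, 4.4.
n = 13.
(a) r = 10.6; between ranks 10 (4.0) and 11 (4.2): 4.12.
(b) r = 11.2; between ranks 11 (4.2) and 12 (4.3): 4.22.
|4.12 − 4.22| = 0.1.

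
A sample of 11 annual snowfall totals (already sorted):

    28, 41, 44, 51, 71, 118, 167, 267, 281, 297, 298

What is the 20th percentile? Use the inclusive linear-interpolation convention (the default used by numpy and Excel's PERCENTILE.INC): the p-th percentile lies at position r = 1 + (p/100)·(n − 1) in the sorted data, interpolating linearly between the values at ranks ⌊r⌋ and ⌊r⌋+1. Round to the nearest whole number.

44

n = 11.
r = 1 + (20/100)·(11 − 1) = 1 + 2 = 3.
r is an integer, so P20 is the value at rank 3: 44.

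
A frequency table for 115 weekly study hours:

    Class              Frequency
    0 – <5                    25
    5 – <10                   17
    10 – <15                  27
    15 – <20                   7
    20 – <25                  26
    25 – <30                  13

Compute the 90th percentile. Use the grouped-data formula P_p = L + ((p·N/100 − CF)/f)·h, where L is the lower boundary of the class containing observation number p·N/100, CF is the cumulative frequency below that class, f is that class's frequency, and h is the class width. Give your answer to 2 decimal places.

25.58

N = 115; target position k = 90/100 · 115 = 103.5.
Cumulative frequencies: 25, 42, 69, 76, 102, 115.
Observation 103.5 falls in the class 25 – <30.
L = 25, CF = 102, f = 13, h = 5.
P90 = 25 + ((103.5 − 102)/13)·5 = 25 + 0.576923 = 25.5769.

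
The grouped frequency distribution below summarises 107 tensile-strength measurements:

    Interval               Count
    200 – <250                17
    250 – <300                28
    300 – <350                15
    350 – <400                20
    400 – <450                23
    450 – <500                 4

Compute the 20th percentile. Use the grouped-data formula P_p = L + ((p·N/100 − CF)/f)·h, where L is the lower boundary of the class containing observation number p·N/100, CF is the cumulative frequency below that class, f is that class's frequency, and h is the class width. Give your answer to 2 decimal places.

N = 107; target position k = 20/100 · 107 = 21.4.
Cumulative frequencies: 17, 45, 60, 80, 103, 107.
Observation 21.4 falls in the class 250 – <300.
L = 250, CF = 17, f = 28, h = 50.
P20 = 250 + ((21.4 − 17)/28)·50 = 250 + 7.85714 = 257.857.

257.86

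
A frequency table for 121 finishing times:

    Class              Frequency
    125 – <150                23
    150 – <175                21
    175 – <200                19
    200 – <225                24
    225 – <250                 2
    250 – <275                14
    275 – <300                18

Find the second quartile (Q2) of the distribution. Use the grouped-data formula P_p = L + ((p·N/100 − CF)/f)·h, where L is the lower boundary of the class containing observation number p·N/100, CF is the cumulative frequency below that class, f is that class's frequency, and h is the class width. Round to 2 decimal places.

N = 121; target position k = 50/100 · 121 = 60.5.
Cumulative frequencies: 23, 44, 63, 87, 89, 103, 121.
Observation 60.5 falls in the class 175 – <200.
L = 175, CF = 44, f = 19, h = 25.
P50 = 175 + ((60.5 − 44)/19)·25 = 175 + 21.7105 = 196.711.

196.71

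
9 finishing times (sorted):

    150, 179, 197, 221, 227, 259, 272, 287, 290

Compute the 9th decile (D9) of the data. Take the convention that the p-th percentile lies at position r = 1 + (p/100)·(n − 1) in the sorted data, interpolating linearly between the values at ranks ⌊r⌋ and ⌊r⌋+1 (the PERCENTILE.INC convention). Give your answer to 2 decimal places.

n = 9.
r = 1 + (90/100)·(9 − 1) = 1 + 7.2 = 8.2.
Rank 8 is 287 and rank 9 is 290.
Interpolate: 287 + 0.2·(290 − 287) = 287 + 0.2·3 = 287.6.

287.60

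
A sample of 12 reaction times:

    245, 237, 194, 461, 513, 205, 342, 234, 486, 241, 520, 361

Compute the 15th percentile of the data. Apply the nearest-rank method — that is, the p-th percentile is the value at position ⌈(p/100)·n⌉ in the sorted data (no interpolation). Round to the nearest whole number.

205

Sorted: 194, 205, 234, 237, 241, 245, 342, 361, 461, 486, 513, 520.
n = 12.
Position = ⌈15/100 · 12⌉ = ⌈1.8⌉ = 2.
The value at rank 2 is 205.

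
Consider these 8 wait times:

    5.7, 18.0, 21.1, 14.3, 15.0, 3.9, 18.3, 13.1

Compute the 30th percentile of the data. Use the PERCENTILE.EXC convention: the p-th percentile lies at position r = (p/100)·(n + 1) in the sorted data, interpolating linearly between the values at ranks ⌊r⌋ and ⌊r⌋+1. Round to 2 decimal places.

Sorted: 3.9, 5.7, 13.1, 14.3, 15.0, 18.0, 18.3, 21.1.
n = 8.
r = (30/100)·(8 + 1) = 2.7.
Rank 2 is 5.7 and rank 3 is 13.1.
Interpolate: 5.7 + 0.7·(13.1 − 5.7) = 5.7 + 0.7·7.4 = 10.88.

10.88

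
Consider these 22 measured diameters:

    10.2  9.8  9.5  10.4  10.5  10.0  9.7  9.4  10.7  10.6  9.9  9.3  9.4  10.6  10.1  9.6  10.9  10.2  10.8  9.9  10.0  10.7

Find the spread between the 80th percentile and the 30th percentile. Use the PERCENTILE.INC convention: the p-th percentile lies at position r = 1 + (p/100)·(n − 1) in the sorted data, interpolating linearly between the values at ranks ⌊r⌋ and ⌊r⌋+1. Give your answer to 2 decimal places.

Sorted: 9.3, 9.4, 9.4, 9.5, 9.6, 9.7, 9.8, 9.9, 9.9, 10.0, 10.0, 10.1, 10.2, 10.2, 10.4, 10.5, 10.6, 10.6, 10.7, 10.7, 10.8, 10.9.
n = 22.
P30: r = 7.3; ranks 7–8 are 9.8, 9.9; interpolating gives 9.83.
P80: r = 17.8; ranks 17–18 are 10.6, 10.6; interpolating gives 10.6.
Difference: 10.6 − 9.83 = 0.77.

0.77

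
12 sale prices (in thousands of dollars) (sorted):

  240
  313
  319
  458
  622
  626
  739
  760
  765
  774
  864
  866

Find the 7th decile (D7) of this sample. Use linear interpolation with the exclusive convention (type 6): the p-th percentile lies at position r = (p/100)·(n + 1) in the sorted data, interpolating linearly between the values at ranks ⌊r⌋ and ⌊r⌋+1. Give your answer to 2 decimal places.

n = 12.
r = (70/100)·(12 + 1) = 9.1.
Rank 9 is 765 and rank 10 is 774.
Interpolate: 765 + 0.1·(774 − 765) = 765 + 0.1·9 = 765.9.

765.90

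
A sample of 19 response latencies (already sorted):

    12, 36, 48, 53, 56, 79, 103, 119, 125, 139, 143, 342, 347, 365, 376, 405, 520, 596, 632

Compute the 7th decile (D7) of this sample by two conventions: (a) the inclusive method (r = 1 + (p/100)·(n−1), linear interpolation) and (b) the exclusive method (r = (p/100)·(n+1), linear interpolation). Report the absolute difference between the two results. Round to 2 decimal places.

7.20

n = 19.
(a) r = 13.6; between ranks 13 (347) and 14 (365): 357.8.
(b) r = 14 → value at rank 14 = 365.
|357.8 − 365| = 7.2.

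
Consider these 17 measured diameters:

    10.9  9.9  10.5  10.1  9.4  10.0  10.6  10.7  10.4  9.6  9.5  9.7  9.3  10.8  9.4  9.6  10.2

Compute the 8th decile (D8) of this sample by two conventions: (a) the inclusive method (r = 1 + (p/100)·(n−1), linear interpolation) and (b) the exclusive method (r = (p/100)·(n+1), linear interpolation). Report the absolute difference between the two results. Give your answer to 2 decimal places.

Sorted: 9.3, 9.4, 9.4, 9.5, 9.6, 9.6, 9.7, 9.9, 10.0, 10.1, 10.2, 10.4, 10.5, 10.6, 10.7, 10.8, 10.9.
n = 17.
(a) r = 13.8; between ranks 13 (10.5) and 14 (10.6): 10.58.
(b) r = 14.4; between ranks 14 (10.6) and 15 (10.7): 10.64.
|10.58 − 10.64| = 0.06.

0.06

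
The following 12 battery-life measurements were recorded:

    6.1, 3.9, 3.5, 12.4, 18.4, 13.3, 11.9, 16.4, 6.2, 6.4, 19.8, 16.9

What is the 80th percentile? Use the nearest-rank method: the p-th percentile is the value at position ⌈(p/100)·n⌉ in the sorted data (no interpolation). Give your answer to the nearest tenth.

Sorted: 3.5, 3.9, 6.1, 6.2, 6.4, 11.9, 12.4, 13.3, 16.4, 16.9, 18.4, 19.8.
n = 12.
Position = ⌈80/100 · 12⌉ = ⌈9.6⌉ = 10.
The value at rank 10 is 16.9.

16.9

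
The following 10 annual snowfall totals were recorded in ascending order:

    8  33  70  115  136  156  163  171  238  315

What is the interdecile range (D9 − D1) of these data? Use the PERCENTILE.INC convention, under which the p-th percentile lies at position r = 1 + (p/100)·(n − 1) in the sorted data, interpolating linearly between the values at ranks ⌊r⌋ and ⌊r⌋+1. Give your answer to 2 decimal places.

n = 10.
P10: r = 1.9; ranks 1–2 are 8, 33; interpolating gives 30.5.
P90: r = 9.1; ranks 9–10 are 238, 315; interpolating gives 245.7.
Difference: 245.7 − 30.5 = 215.2.

215.20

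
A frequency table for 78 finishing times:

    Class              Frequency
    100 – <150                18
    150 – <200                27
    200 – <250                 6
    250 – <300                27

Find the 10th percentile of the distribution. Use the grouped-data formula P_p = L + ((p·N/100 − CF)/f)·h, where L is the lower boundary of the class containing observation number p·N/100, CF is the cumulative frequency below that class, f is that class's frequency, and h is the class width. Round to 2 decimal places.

N = 78; target position k = 10/100 · 78 = 7.8.
Cumulative frequencies: 18, 45, 51, 78.
Observation 7.8 falls in the class 100 – <150.
L = 100, CF = 0, f = 18, h = 50.
P10 = 100 + ((7.8 − 0)/18)·50 = 100 + 21.6667 = 121.667.

121.67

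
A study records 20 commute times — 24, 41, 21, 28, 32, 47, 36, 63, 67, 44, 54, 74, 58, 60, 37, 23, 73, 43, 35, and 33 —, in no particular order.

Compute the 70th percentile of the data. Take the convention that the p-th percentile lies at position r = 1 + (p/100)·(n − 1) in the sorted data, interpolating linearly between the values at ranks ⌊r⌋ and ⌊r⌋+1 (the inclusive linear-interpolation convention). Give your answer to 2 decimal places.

55.20

Sorted: 21, 23, 24, 28, 32, 33, 35, 36, 37, 41, 43, 44, 47, 54, 58, 60, 63, 67, 73, 74.
n = 20.
r = 1 + (70/100)·(20 − 1) = 1 + 13.3 = 14.3.
Rank 14 is 54 and rank 15 is 58.
Interpolate: 54 + 0.3·(58 − 54) = 54 + 0.3·4 = 55.2.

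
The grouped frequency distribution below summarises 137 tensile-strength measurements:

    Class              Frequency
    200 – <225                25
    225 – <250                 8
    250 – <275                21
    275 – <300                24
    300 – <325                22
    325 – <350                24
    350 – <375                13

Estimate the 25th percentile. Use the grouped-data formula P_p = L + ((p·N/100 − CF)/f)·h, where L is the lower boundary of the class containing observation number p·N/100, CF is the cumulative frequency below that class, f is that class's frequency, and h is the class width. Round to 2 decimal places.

N = 137; target position k = 25/100 · 137 = 34.25.
Cumulative frequencies: 25, 33, 54, 78, 100, 124, 137.
Observation 34.25 falls in the class 250 – <275.
L = 250, CF = 33, f = 21, h = 25.
P25 = 250 + ((34.25 − 33)/21)·25 = 250 + 1.4881 = 251.488.

251.49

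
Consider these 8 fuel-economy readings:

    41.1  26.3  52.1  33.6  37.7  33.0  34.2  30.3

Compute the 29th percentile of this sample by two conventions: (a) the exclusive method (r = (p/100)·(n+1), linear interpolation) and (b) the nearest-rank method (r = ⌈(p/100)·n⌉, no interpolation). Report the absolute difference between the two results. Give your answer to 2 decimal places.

1.05

Sorted: 26.3, 30.3, 33.0, 33.6, 34.2, 37.7, 41.1, 52.1.
n = 8.
(a) r = 2.61; between ranks 2 (30.3) and 3 (33.0): 31.947.
(b) the nearest-rank method: rank 3 → 33.
|31.947 − 33| = 1.053.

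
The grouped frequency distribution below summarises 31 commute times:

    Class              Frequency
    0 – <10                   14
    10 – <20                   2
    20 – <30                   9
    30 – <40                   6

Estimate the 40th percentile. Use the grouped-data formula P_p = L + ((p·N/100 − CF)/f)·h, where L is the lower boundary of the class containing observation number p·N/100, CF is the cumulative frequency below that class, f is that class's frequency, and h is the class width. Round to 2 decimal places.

N = 31; target position k = 40/100 · 31 = 12.4.
Cumulative frequencies: 14, 16, 25, 31.
Observation 12.4 falls in the class 0 – <10.
L = 0, CF = 0, f = 14, h = 10.
P40 = 0 + ((12.4 − 0)/14)·10 = 0 + 8.85714 = 8.85714.

8.86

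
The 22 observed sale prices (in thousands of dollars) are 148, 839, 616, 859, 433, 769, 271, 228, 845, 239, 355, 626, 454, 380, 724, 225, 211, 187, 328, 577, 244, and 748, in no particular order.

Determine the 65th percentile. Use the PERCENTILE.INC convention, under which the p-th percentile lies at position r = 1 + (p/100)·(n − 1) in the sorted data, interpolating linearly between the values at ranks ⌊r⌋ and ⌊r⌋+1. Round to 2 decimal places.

Sorted: 148, 187, 211, 225, 228, 239, 244, 271, 328, 355, 380, 433, 454, 577, 616, 626, 724, 748, 769, 839, 845, 859.
n = 22.
r = 1 + (65/100)·(22 − 1) = 1 + 13.65 = 14.65.
Rank 14 is 577 and rank 15 is 616.
Interpolate: 577 + 0.65·(616 − 577) = 577 + 0.65·39 = 602.35.

602.35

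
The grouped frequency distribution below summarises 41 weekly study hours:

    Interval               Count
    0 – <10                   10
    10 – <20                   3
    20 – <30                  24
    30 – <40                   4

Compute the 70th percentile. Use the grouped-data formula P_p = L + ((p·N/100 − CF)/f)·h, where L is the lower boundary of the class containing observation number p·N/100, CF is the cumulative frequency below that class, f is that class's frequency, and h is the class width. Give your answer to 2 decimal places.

26.54

N = 41; target position k = 70/100 · 41 = 28.7.
Cumulative frequencies: 10, 13, 37, 41.
Observation 28.7 falls in the class 20 – <30.
L = 20, CF = 13, f = 24, h = 10.
P70 = 20 + ((28.7 − 13)/24)·10 = 20 + 6.54167 = 26.5417.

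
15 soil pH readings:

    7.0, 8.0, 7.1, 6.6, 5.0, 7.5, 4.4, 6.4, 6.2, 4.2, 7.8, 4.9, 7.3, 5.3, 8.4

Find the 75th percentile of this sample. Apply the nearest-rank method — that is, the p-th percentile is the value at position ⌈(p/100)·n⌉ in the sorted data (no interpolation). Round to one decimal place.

7.5

Sorted: 4.2, 4.4, 4.9, 5.0, 5.3, 6.2, 6.4, 6.6, 7.0, 7.1, 7.3, 7.5, 7.8, 8.0, 8.4.
n = 15.
Position = ⌈75/100 · 15⌉ = ⌈11.25⌉ = 12.
The value at rank 12 is 7.5.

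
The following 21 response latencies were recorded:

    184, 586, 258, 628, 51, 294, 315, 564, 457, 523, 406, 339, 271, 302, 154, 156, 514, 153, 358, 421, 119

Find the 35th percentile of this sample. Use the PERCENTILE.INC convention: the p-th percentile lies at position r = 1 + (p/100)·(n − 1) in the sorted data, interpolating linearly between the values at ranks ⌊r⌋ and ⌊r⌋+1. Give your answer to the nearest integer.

271

Sorted: 51, 119, 153, 154, 156, 184, 258, 271, 294, 302, 315, 339, 358, 406, 421, 457, 514, 523, 564, 586, 628.
n = 21.
r = 1 + (35/100)·(21 − 1) = 1 + 7 = 8.
r is an integer, so P35 is the value at rank 8: 271.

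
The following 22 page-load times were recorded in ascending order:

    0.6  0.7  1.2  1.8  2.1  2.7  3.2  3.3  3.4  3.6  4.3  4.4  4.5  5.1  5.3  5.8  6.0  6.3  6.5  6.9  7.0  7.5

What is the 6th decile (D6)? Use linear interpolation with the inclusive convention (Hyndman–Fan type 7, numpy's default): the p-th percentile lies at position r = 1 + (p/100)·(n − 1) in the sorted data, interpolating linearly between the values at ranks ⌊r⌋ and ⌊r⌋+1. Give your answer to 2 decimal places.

4.86

n = 22.
r = 1 + (60/100)·(22 − 1) = 1 + 12.6 = 13.6.
Rank 13 is 4.5 and rank 14 is 5.1.
Interpolate: 4.5 + 0.6·(5.1 − 4.5) = 4.5 + 0.6·0.6 = 4.86.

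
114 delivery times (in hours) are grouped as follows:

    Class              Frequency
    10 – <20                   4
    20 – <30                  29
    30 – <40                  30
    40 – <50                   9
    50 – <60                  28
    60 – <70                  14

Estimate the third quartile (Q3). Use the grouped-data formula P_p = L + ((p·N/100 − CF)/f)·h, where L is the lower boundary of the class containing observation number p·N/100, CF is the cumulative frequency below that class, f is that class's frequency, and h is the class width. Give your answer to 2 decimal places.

54.82

N = 114; target position k = 75/100 · 114 = 85.5.
Cumulative frequencies: 4, 33, 63, 72, 100, 114.
Observation 85.5 falls in the class 50 – <60.
L = 50, CF = 72, f = 28, h = 10.
P75 = 50 + ((85.5 − 72)/28)·10 = 50 + 4.82143 = 54.8214.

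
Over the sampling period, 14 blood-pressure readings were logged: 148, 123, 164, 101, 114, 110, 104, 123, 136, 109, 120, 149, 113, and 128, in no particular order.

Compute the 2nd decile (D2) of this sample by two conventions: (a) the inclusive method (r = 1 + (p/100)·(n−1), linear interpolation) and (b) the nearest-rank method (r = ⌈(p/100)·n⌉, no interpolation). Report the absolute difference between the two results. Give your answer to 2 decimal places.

Sorted: 101, 104, 109, 110, 113, 114, 120, 123, 123, 128, 136, 148, 149, 164.
n = 14.
(a) r = 3.6; between ranks 3 (109) and 4 (110): 109.6.
(b) the nearest-rank method: rank 3 → 109.
|109.6 − 109| = 0.6.

0.60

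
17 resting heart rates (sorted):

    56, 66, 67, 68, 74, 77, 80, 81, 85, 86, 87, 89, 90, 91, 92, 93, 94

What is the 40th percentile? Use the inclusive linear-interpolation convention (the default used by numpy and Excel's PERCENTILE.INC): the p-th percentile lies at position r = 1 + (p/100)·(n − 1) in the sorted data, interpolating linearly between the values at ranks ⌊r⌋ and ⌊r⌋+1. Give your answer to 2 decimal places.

n = 17.
r = 1 + (40/100)·(17 − 1) = 1 + 6.4 = 7.4.
Rank 7 is 80 and rank 8 is 81.
Interpolate: 80 + 0.4·(81 − 80) = 80 + 0.4·1 = 80.4.

80.40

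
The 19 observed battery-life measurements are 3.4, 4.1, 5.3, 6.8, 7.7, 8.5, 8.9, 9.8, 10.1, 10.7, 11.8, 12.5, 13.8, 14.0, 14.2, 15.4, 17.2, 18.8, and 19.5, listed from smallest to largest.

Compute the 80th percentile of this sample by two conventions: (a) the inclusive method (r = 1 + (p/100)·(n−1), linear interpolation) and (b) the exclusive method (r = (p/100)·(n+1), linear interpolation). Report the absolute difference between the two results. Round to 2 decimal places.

n = 19.
(a) r = 15.4; between ranks 15 (14.2) and 16 (15.4): 14.68.
(b) r = 16 → value at rank 16 = 15.4.
|14.68 − 15.4| = 0.72.

0.72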